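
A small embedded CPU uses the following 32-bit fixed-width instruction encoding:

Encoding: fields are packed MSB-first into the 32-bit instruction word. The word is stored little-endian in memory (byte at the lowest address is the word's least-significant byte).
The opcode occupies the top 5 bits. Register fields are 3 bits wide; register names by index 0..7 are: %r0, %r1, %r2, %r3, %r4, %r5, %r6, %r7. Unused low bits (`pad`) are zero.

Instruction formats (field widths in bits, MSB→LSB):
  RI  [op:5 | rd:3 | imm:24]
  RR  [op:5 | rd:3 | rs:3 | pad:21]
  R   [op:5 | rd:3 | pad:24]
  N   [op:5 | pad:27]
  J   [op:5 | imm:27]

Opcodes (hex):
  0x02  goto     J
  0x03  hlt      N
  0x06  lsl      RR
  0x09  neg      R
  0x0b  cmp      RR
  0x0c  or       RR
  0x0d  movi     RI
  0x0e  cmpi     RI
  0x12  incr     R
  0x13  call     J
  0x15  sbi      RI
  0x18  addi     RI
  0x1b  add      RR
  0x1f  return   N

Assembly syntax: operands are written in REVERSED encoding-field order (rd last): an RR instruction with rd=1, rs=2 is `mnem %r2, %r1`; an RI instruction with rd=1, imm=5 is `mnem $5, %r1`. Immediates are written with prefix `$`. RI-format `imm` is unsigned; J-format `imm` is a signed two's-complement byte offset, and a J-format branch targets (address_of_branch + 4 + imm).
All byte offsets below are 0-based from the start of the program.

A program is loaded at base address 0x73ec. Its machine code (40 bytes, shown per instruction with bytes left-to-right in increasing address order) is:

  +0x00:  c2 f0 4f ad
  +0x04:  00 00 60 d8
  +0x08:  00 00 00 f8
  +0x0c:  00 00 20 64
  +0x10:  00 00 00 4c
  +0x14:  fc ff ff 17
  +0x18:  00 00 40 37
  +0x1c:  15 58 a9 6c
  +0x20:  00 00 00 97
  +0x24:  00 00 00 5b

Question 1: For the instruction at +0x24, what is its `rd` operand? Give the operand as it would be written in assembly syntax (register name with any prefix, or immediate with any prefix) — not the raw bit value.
+0x24: 00 00 00 5b ⇒ word 0x5b000000 (little)
  opcode bits[31:27]=0xb: cmp/RR
  rd@[26:24]=0x3 ⇒ %r3
  rs@[23:21]=0x0 ⇒ %r0

%r3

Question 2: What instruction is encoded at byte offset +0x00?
sbi $5238978, %r5

+0x00: c2 f0 4f ad ⇒ word 0xad4ff0c2 (little)
  opcode bits[31:27]=0x15: sbi/RI
  rd: (w>>24)&0x7=0x5 → %r5
  imm: (w>>0)&0xffffff=0x4ff0c2 → $5238978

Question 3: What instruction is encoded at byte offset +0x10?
neg %r4

[10] 00 00 00 4c → 0x4c000000
  top 5b → 0x9 → neg [R]
  rd: (w>>24)&0x7=0x4 → %r4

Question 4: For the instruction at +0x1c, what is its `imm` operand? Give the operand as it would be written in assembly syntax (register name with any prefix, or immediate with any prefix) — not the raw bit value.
$11098133

@+1c  little-endian(15 58 a9 6c) = 0x6ca95815
  top 5b → 0xd → movi [RI]
  rd: (w>>24)&0x7=0x4 → %r4
  imm: (w>>0)&0xffffff=0xa95815 → $11098133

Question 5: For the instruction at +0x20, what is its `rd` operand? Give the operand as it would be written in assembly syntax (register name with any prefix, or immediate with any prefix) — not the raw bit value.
%r7

@+20  little-endian(00 00 00 97) = 0x97000000
  opcode bits[31:27]=0x12: incr/R
  rd: (w>>24)&0x7=0x7 → %r7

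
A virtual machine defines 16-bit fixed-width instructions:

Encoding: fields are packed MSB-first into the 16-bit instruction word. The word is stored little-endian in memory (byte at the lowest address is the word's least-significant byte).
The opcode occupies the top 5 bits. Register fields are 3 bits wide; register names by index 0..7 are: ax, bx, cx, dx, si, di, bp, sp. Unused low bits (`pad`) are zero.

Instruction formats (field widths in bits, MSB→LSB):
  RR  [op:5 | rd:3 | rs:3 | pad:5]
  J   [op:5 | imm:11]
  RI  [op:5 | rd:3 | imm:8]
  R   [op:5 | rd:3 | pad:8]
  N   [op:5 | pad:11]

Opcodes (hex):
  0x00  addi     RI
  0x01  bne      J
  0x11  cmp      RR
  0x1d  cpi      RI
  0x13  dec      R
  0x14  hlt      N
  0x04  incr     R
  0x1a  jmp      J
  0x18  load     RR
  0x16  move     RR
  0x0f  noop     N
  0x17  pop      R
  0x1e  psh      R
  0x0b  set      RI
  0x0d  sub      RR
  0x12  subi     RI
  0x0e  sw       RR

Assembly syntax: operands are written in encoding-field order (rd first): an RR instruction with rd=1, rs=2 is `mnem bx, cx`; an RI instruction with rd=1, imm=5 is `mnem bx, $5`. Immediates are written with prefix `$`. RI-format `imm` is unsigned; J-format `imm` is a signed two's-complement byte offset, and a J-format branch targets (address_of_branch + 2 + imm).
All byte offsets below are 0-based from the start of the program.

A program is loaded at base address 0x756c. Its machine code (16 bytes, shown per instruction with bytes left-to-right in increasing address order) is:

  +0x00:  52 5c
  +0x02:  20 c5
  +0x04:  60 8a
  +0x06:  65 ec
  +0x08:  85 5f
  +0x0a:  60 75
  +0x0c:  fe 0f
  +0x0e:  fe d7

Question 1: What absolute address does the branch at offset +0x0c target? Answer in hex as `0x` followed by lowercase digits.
0x7578

+0x0c: fe 0f ⇒ word 0x0ffe (little)
  op=0x0ffe>>11=0x1 ⇒ bne (J)
  [10:0] imm=2046 (s11→-2) = $-2
  target = base 0x756c + off 0x0c + 2 + imm -2 = 0x7578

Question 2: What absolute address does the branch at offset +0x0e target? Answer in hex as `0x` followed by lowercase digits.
@+0e  little-endian(fe d7) = 0xd7fe
  op=0xd7fe>>11=0x1a ⇒ jmp (J)
  imm: (w>>0)&0x7ff=0x7fe (s11→-2) → $-2
  target = base 0x756c + off 0x0e + 2 + imm -2 = 0x757a

0x757a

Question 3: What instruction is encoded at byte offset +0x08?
@+08  little-endian(85 5f) = 0x5f85
  top 5b → 0xb → set [RI]
  rd: (w>>8)&0x7=0x7 → sp
  imm: (w>>0)&0xff=0x85 → $133

set sp, $133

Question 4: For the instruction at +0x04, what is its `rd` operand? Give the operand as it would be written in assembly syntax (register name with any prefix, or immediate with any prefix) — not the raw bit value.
+0x04: 60 8a ⇒ word 0x8a60 (little)
  opcode bits[15:11]=0x11: cmp/RR
  [10:8] rd=2 = cx
  [7:5] rs=3 = dx

cx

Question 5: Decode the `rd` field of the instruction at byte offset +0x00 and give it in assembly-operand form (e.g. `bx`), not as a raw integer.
off 0x00: read 52 5c as little → 0x5c52
  top 5b → 0xb → set [RI]
  rd@[10:8]=0x4 ⇒ si
  imm@[7:0]=0x52 ⇒ $82

si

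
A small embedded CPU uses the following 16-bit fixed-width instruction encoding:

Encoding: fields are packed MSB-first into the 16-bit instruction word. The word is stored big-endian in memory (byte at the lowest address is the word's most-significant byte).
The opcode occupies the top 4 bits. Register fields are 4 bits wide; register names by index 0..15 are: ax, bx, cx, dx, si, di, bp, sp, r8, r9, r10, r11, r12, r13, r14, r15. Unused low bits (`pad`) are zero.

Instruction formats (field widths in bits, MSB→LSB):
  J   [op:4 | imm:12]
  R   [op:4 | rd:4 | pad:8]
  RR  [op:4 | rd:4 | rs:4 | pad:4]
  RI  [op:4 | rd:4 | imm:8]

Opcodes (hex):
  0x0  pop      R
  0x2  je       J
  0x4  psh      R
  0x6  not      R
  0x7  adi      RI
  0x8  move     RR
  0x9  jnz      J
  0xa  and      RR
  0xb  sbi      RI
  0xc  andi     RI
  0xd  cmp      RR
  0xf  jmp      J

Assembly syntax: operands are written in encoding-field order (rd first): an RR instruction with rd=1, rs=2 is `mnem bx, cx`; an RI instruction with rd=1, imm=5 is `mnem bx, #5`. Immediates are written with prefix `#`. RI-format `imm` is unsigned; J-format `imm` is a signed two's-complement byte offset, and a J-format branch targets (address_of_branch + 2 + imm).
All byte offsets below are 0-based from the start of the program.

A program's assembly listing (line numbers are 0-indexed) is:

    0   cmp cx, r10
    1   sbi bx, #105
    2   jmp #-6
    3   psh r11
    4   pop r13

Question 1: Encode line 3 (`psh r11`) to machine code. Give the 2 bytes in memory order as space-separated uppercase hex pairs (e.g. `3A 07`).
4B 00

L3: psh op=0x4:4|rd=11:4|pad=0:8 ⇒ 0x4b00 ⇒ big 4b 00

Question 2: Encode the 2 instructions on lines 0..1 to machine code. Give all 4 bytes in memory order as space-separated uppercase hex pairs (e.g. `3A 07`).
0. cmp fields op=0xd:4|rd=2:4|rs=10:4|pad=0:4 → word d2a0h → d2 a0
1. sbi fields op=0xb:4|rd=1:4|imm=105:8 → word b169h → b1 69

D2 A0 B1 69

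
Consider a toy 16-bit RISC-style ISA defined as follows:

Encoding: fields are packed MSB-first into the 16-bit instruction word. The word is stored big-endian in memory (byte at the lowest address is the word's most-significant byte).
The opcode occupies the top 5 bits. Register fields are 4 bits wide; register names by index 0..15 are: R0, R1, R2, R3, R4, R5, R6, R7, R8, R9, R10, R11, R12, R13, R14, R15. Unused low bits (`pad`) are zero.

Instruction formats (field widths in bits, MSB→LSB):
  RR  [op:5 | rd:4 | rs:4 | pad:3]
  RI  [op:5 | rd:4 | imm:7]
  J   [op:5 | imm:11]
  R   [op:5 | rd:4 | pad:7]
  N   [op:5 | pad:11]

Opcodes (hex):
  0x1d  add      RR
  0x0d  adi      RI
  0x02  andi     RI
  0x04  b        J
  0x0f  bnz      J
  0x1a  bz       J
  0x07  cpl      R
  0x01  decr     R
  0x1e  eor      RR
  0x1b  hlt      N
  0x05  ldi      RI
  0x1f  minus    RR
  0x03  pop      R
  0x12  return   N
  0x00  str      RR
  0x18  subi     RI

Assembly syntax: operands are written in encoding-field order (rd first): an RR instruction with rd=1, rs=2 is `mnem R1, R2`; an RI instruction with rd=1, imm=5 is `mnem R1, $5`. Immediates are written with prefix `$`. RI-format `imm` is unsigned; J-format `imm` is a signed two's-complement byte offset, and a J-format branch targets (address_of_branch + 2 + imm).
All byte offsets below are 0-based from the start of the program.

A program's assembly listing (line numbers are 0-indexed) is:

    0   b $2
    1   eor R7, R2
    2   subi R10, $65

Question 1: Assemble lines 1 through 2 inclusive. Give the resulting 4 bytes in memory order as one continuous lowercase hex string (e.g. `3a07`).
f390c541

line 1 (eor): pack op=0x1e:5|rd=7:4|rs=2:4|pad=0:3 = 0xf390; big→ f3 90
line 2 (subi): pack op=0x18:5|rd=10:4|imm=65:7 = 0xc541; big→ c5 41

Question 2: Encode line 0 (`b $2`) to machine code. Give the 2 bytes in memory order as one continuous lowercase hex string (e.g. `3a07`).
2002

L0: b op=0x4:5|imm=2:11 ⇒ 0x2002 ⇒ big 20 02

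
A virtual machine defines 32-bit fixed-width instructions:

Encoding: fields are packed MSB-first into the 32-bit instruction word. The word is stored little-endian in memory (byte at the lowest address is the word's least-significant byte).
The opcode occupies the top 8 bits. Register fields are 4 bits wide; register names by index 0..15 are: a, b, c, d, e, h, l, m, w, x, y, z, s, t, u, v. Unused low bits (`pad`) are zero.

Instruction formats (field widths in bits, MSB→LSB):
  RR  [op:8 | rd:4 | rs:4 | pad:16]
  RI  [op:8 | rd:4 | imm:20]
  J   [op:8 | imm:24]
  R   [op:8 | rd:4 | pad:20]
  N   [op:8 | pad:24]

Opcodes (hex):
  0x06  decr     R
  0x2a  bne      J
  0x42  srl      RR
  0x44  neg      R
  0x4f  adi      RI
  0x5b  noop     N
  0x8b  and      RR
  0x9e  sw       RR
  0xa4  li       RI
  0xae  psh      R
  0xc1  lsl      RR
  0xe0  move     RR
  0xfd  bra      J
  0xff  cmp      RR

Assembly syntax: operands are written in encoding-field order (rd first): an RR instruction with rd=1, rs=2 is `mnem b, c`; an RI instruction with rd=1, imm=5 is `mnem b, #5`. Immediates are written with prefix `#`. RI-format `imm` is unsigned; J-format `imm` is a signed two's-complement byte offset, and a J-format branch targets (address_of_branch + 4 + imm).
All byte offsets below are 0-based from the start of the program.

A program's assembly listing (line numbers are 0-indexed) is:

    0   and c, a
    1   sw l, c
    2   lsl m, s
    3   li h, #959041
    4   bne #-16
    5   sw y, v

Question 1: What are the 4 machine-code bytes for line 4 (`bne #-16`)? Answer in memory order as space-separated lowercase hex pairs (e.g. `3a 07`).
f0 ff ff 2a

4. bne fields op=0x2a:8|imm=-16:24 → word 2afffff0h → f0 ff ff 2a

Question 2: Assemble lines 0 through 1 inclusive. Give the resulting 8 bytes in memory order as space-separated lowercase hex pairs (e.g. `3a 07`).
0. and fields op=0x8b:8|rd=2:4|rs=0:4|pad=0:16 → word 8b200000h → 00 00 20 8b
1. sw fields op=0x9e:8|rd=6:4|rs=2:4|pad=0:16 → word 9e620000h → 00 00 62 9e

00 00 20 8b 00 00 62 9e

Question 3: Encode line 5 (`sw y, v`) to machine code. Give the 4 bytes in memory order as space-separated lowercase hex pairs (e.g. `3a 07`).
00 00 af 9e

L5: sw op=0x9e:8|rd=10:4|rs=15:4|pad=0:16 ⇒ 0x9eaf0000 ⇒ little 00 00 af 9e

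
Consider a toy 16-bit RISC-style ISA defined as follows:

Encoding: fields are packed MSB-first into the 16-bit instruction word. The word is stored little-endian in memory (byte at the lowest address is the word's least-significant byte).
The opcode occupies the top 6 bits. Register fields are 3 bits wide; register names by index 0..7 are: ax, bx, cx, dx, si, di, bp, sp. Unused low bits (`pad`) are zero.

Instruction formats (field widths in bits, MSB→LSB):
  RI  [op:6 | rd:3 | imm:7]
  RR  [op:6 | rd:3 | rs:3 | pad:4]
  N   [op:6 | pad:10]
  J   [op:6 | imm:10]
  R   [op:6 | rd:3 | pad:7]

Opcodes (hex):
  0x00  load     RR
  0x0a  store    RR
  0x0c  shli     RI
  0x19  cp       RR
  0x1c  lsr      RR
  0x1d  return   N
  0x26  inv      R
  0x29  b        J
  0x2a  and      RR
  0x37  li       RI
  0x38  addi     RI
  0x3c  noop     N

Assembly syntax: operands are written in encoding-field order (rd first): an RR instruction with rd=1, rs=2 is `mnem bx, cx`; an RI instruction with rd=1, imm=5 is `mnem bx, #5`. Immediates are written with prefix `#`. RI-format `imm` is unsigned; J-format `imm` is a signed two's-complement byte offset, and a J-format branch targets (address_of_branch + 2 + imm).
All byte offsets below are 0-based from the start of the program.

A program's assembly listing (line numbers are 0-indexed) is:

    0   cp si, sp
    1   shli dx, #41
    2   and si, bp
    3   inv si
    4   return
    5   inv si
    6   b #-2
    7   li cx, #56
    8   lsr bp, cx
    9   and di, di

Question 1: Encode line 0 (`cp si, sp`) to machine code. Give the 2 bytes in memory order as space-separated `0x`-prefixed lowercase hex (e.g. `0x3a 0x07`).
L0: cp op=0x19:6|rd=4:3|rs=7:3|pad=0:4 ⇒ 0x6670 ⇒ little 70 66

0x70 0x66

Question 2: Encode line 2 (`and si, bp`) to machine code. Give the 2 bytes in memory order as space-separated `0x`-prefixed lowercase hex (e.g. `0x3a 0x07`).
0x60 0xaa

line 2 (and): pack op=0x2a:6|rd=4:3|rs=6:3|pad=0:4 = 0xaa60; little→ 60 aa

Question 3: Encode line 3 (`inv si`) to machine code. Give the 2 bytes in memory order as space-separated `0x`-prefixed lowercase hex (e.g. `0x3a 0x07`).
L3: inv op=0x26:6|rd=4:3|pad=0:7 ⇒ 0x9a00 ⇒ little 00 9a

0x00 0x9a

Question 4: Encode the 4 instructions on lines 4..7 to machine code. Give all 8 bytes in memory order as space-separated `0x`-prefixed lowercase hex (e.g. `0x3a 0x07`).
line 4 (return): pack op=0x1d:6|pad=0:10 = 0x7400; little→ 00 74
line 5 (inv): pack op=0x26:6|rd=4:3|pad=0:7 = 0x9a00; little→ 00 9a
line 6 (b): pack op=0x29:6|imm=-2:10 = 0xa7fe; little→ fe a7
line 7 (li): pack op=0x37:6|rd=2:3|imm=56:7 = 0xdd38; little→ 38 dd

0x00 0x74 0x00 0x9a 0xfe 0xa7 0x38 0xdd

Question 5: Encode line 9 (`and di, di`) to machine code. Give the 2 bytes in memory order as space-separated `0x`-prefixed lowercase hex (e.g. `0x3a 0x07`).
0xd0 0xaa

line 9 (and): pack op=0x2a:6|rd=5:3|rs=5:3|pad=0:4 = 0xaad0; little→ d0 aa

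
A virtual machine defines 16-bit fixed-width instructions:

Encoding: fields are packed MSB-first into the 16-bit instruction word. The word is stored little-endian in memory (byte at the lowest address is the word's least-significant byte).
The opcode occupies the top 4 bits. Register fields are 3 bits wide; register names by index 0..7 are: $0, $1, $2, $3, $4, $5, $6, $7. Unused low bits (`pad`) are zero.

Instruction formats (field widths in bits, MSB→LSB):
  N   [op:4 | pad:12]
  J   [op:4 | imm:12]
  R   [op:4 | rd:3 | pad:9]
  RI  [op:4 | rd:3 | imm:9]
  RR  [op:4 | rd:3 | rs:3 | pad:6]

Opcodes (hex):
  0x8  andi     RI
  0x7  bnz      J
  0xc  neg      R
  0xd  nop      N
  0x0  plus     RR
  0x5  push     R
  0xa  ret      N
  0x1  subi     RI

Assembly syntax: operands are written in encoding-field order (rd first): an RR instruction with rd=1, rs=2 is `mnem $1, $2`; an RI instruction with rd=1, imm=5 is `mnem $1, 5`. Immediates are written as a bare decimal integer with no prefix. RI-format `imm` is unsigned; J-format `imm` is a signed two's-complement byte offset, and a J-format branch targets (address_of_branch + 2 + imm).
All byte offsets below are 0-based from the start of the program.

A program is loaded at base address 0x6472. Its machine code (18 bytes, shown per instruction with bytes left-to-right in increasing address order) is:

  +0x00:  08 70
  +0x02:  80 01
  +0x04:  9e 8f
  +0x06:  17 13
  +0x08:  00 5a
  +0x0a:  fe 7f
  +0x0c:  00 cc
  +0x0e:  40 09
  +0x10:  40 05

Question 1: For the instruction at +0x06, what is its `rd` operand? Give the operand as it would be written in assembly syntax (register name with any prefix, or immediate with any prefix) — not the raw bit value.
$1

+0x06: 17 13 ⇒ word 0x1317 (little)
  op=0x1317>>12=0x1 ⇒ subi (RI)
  rd@[11:9]=0x1 ⇒ $1
  imm@[8:0]=0x117 ⇒ 279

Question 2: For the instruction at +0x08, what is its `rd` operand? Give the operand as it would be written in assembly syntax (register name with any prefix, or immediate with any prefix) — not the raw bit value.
$5

+0x08: 00 5a ⇒ word 0x5a00 (little)
  opcode bits[15:12]=0x5: push/R
  [11:9] rd=5 = $5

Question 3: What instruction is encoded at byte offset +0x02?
+0x02: 80 01 ⇒ word 0x0180 (little)
  top 4b → 0x0 → plus [RR]
  [11:9] rd=0 = $0
  [8:6] rs=6 = $6

plus $0, $6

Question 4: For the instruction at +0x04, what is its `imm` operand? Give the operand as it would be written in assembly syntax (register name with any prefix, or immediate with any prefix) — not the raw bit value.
@+04  little-endian(9e 8f) = 0x8f9e
  opcode bits[15:12]=0x8: andi/RI
  rd@[11:9]=0x7 ⇒ $7
  imm@[8:0]=0x19e ⇒ 414

414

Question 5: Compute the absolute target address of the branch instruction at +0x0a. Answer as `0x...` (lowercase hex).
off 0x0a: read fe 7f as little → 0x7ffe
  op=0x7ffe>>12=0x7 ⇒ bnz (J)
  imm@[11:0]=0xffe (s12→-2) ⇒ -2
  target = base 0x6472 + off 0x0a + 2 + imm -2 = 0x647c

0x647c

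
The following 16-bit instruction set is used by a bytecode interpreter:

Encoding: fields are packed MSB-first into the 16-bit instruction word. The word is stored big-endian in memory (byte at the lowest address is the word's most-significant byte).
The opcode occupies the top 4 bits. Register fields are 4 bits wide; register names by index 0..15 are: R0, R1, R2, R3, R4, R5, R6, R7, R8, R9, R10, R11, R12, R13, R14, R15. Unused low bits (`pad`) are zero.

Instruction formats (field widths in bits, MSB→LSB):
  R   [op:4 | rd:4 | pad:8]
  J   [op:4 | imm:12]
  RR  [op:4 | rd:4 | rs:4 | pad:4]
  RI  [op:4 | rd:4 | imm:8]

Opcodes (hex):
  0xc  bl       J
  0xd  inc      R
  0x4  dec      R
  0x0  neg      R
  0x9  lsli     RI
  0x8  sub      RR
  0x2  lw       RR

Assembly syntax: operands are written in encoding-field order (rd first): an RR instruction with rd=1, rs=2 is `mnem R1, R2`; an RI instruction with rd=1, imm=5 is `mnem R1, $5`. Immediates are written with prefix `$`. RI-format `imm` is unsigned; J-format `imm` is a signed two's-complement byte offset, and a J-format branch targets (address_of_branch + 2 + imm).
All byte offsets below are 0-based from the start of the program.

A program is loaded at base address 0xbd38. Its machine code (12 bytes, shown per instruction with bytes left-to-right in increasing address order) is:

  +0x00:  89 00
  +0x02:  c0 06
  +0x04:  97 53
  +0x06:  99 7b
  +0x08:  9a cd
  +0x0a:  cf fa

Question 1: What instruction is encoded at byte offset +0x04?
lsli R7, $83

+0x04: 97 53 ⇒ word 0x9753 (big)
  top 4b → 0x9 → lsli [RI]
  rd: (w>>8)&0xf=0x7 → R7
  imm: (w>>0)&0xff=0x53 → $83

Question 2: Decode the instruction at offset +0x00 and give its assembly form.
@+00  big-endian(89 00) = 0x8900
  op=0x8900>>12=0x8 ⇒ sub (RR)
  rd@[11:8]=0x9 ⇒ R9
  rs@[7:4]=0x0 ⇒ R0

sub R9, R0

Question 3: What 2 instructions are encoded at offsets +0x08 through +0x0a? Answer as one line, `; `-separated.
[08] 9a cd → 0x9acd
  opcode bits[15:12]=0x9: lsli/RI
  rd: (w>>8)&0xf=0xa → R10
  imm: (w>>0)&0xff=0xcd → $205
[0a] cf fa → 0xcffa
  opcode bits[15:12]=0xc: bl/J
  imm: (w>>0)&0xfff=0xffa (s12→-6) → $-6

lsli R10, $205; bl $-6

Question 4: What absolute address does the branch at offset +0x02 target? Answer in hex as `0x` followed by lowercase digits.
@+02  big-endian(c0 06) = 0xc006
  opcode bits[15:12]=0xc: bl/J
  imm@[11:0]=0x6 ⇒ $6
  target = base 0xbd38 + off 0x02 + 2 + imm 6 = 0xbd42

0xbd42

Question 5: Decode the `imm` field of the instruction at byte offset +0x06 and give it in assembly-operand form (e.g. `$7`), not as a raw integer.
off 0x06: read 99 7b as big → 0x997b
  top 4b → 0x9 → lsli [RI]
  rd: (w>>8)&0xf=0x9 → R9
  imm: (w>>0)&0xff=0x7b → $123

$123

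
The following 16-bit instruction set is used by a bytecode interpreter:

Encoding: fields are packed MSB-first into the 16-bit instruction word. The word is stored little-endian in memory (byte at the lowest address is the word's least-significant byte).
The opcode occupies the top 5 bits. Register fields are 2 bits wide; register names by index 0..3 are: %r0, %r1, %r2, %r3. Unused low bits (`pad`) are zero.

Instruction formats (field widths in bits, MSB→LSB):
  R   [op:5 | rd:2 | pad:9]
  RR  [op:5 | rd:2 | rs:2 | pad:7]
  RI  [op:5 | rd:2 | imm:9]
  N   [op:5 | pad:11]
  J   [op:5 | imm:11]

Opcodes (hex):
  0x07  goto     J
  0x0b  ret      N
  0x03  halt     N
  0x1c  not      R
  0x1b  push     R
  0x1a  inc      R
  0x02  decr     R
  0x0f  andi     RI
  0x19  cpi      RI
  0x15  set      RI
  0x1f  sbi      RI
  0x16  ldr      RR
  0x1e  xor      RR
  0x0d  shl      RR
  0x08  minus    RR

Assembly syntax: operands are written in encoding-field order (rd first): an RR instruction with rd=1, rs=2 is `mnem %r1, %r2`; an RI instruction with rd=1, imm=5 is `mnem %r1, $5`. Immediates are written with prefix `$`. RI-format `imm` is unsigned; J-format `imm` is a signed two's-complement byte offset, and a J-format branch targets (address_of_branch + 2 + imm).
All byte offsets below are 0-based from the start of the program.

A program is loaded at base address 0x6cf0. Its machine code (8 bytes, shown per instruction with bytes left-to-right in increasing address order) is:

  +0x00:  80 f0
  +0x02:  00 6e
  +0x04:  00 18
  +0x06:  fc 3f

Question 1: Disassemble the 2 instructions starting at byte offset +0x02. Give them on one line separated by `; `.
shl %r3, %r0; halt

off 0x02: read 00 6e as little → 0x6e00
  op=0x6e00>>11=0xd ⇒ shl (RR)
  rd@[10:9]=0x3 ⇒ %r3
  rs@[8:7]=0x0 ⇒ %r0
off 0x04: read 00 18 as little → 0x1800
  op=0x1800>>11=0x3 ⇒ halt (N)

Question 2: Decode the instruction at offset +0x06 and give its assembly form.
goto $-4

+0x06: fc 3f ⇒ word 0x3ffc (little)
  top 5b → 0x7 → goto [J]
  imm@[10:0]=0x7fc (s11→-4) ⇒ $-4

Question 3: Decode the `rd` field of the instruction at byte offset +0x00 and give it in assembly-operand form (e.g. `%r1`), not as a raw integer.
%r0

@+00  little-endian(80 f0) = 0xf080
  opcode bits[15:11]=0x1e: xor/RR
  rd: (w>>9)&0x3=0x0 → %r0
  rs: (w>>7)&0x3=0x1 → %r1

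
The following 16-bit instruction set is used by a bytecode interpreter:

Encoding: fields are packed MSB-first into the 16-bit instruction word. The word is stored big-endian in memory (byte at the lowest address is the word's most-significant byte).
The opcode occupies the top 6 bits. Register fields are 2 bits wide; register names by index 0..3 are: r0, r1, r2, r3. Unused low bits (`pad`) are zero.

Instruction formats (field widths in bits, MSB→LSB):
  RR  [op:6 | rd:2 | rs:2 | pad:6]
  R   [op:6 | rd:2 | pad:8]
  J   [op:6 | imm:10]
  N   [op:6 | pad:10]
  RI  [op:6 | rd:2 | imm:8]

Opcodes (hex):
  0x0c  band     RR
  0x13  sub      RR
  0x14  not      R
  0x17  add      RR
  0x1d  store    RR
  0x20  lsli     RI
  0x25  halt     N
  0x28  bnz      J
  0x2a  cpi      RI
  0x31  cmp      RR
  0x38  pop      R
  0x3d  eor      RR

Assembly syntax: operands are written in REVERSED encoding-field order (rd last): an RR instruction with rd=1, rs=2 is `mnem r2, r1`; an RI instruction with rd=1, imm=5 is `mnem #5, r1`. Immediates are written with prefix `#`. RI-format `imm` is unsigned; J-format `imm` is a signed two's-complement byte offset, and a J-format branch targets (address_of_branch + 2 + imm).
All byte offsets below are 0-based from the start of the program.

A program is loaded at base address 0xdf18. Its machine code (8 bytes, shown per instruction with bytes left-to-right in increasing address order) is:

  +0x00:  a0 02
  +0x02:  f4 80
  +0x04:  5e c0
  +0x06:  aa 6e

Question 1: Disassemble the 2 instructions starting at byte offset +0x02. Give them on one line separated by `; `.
eor r2, r0; add r3, r2

[02] f4 80 → 0xf480
  opcode bits[15:10]=0x3d: eor/RR
  [9:8] rd=0 = r0
  [7:6] rs=2 = r2
[04] 5e c0 → 0x5ec0
  opcode bits[15:10]=0x17: add/RR
  [9:8] rd=2 = r2
  [7:6] rs=3 = r3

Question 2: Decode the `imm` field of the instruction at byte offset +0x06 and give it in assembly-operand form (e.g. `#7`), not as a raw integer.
#110

@+06  big-endian(aa 6e) = 0xaa6e
  top 6b → 0x2a → cpi [RI]
  rd: (w>>8)&0x3=0x2 → r2
  imm: (w>>0)&0xff=0x6e → #110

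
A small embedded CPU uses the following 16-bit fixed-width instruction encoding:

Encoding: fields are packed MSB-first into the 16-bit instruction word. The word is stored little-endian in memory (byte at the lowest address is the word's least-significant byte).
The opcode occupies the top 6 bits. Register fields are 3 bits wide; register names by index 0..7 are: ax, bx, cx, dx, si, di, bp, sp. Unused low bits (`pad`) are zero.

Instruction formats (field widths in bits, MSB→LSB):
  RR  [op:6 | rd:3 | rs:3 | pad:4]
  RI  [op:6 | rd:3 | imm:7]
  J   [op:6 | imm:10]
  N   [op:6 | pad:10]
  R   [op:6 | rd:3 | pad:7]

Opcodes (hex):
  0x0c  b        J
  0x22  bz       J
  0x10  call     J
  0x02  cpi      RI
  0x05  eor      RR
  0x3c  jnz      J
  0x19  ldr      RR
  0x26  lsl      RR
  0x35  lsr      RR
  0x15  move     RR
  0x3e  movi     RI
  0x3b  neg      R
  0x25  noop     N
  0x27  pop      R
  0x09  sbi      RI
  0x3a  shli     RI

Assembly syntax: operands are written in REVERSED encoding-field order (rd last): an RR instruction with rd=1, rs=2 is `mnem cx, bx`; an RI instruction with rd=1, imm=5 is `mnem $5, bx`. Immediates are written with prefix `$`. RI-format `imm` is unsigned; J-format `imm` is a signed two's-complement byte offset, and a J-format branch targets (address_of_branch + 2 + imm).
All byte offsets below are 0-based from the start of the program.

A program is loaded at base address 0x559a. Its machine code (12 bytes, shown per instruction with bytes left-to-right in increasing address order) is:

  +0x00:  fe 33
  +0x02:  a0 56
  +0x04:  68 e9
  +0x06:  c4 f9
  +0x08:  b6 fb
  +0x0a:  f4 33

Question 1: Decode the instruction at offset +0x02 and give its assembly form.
move cx, di

+0x02: a0 56 ⇒ word 0x56a0 (little)
  opcode bits[15:10]=0x15: move/RR
  [9:7] rd=5 = di
  [6:4] rs=2 = cx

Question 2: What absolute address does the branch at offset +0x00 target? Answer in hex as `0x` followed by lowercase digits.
0x559a

@+00  little-endian(fe 33) = 0x33fe
  op=0x33fe>>10=0xc ⇒ b (J)
  [9:0] imm=1022 (s10→-2) = $-2
  target = base 0x559a + off 0x00 + 2 + imm -2 = 0x559a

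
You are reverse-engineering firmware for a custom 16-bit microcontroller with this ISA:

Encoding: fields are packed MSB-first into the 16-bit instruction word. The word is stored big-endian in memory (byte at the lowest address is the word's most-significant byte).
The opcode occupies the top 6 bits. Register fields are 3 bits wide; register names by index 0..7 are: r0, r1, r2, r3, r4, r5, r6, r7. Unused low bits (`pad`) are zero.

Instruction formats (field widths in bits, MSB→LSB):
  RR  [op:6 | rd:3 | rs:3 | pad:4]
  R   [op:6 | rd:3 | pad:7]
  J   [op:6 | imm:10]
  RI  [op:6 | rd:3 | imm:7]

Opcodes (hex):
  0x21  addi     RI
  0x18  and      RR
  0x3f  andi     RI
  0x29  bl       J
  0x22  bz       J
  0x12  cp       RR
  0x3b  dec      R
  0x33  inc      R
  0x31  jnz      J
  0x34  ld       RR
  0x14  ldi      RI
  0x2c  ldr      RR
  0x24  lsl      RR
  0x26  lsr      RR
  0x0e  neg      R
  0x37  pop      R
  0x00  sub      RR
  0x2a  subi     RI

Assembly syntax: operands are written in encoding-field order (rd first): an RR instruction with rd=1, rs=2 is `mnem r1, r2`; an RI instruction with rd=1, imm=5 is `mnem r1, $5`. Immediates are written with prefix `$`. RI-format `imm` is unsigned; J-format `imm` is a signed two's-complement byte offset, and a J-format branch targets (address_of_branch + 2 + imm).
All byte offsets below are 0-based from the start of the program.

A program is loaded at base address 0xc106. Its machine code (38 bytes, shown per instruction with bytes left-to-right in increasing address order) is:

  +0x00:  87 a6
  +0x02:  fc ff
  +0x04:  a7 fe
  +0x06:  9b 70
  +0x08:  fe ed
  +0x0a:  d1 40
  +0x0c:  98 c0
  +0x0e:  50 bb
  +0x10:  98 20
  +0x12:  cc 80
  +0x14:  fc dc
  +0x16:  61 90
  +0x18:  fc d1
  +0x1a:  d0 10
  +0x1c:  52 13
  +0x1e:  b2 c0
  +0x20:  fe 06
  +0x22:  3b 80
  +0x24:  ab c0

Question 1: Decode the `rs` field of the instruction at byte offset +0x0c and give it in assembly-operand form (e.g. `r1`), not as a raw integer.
r4

@+0c  big-endian(98 c0) = 0x98c0
  opcode bits[15:10]=0x26: lsr/RR
  [9:7] rd=1 = r1
  [6:4] rs=4 = r4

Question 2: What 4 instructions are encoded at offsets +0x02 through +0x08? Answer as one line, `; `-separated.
andi r1, $127; bl $-2; lsr r6, r7; andi r5, $109

+0x02: fc ff ⇒ word 0xfcff (big)
  opcode bits[15:10]=0x3f: andi/RI
  [9:7] rd=1 = r1
  [6:0] imm=127 = $127
+0x04: a7 fe ⇒ word 0xa7fe (big)
  opcode bits[15:10]=0x29: bl/J
  [9:0] imm=1022 (s10→-2) = $-2
+0x06: 9b 70 ⇒ word 0x9b70 (big)
  opcode bits[15:10]=0x26: lsr/RR
  [9:7] rd=6 = r6
  [6:4] rs=7 = r7
+0x08: fe ed ⇒ word 0xfeed (big)
  opcode bits[15:10]=0x3f: andi/RI
  [9:7] rd=5 = r5
  [6:0] imm=109 = $109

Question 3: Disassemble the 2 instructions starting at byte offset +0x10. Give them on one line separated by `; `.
[10] 98 20 → 0x9820
  opcode bits[15:10]=0x26: lsr/RR
  [9:7] rd=0 = r0
  [6:4] rs=2 = r2
[12] cc 80 → 0xcc80
  opcode bits[15:10]=0x33: inc/R
  [9:7] rd=1 = r1

lsr r0, r2; inc r1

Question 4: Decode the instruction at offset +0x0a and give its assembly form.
ld r2, r4

off 0x0a: read d1 40 as big → 0xd140
  op=0xd140>>10=0x34 ⇒ ld (RR)
  rd@[9:7]=0x2 ⇒ r2
  rs@[6:4]=0x4 ⇒ r4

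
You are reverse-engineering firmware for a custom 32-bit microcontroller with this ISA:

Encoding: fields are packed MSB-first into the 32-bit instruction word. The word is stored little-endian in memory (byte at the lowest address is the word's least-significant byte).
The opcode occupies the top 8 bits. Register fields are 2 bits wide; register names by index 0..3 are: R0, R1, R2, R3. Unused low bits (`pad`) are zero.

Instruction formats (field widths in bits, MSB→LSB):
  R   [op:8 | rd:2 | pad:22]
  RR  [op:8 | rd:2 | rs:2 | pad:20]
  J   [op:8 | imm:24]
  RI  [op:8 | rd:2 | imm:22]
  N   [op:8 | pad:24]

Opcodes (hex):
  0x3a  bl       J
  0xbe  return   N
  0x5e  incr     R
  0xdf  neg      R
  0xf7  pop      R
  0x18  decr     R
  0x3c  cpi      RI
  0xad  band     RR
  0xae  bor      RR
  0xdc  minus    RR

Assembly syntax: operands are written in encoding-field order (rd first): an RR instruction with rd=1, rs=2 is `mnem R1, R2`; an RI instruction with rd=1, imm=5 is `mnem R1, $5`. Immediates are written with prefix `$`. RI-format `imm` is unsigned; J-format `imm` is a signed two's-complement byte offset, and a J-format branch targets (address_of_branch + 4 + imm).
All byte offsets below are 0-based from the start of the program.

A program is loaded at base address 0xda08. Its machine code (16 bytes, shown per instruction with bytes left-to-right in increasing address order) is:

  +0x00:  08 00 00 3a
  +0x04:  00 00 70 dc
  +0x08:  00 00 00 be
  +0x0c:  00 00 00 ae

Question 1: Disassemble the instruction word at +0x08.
return

[08] 00 00 00 be → 0xbe000000
  op=0xbe000000>>24=0xbe ⇒ return (N)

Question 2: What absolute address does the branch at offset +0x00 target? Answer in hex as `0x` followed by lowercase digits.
0xda14

+0x00: 08 00 00 3a ⇒ word 0x3a000008 (little)
  opcode bits[31:24]=0x3a: bl/J
  [23:0] imm=8 = $8
  target = base 0xda08 + off 0x00 + 4 + imm 8 = 0xda14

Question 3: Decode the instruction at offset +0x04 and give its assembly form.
minus R1, R3

+0x04: 00 00 70 dc ⇒ word 0xdc700000 (little)
  op=0xdc700000>>24=0xdc ⇒ minus (RR)
  rd: (w>>22)&0x3=0x1 → R1
  rs: (w>>20)&0x3=0x3 → R3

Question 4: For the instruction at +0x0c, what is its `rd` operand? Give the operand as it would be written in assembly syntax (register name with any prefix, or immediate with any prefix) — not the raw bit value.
R0

@+0c  little-endian(00 00 00 ae) = 0xae000000
  opcode bits[31:24]=0xae: bor/RR
  rd@[23:22]=0x0 ⇒ R0
  rs@[21:20]=0x0 ⇒ R0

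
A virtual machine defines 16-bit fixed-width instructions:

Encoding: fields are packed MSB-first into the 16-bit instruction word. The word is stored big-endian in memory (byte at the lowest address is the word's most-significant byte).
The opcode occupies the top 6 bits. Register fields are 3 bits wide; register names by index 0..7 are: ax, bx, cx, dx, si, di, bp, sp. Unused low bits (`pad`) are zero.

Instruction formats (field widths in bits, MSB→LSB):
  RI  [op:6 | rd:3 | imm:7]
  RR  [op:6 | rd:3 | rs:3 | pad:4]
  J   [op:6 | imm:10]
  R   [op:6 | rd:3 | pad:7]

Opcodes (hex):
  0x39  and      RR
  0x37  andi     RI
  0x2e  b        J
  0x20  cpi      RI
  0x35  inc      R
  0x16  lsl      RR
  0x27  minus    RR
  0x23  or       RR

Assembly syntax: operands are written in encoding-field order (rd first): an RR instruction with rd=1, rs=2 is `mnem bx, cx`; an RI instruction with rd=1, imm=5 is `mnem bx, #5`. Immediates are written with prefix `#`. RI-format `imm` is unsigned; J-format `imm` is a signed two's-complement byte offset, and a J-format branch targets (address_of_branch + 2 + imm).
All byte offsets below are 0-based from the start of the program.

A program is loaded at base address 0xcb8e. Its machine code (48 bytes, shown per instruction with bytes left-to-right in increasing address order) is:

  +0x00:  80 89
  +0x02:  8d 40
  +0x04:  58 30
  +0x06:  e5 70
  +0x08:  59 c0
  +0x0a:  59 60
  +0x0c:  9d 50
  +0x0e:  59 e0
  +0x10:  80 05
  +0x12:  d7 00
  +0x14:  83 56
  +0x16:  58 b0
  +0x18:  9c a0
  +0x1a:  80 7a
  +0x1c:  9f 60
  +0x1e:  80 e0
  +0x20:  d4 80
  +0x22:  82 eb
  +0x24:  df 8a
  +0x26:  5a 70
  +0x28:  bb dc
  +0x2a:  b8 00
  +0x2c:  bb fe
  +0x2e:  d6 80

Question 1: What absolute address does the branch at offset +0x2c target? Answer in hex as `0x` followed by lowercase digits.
+0x2c: bb fe ⇒ word 0xbbfe (big)
  top 6b → 0x2e → b [J]
  imm: (w>>0)&0x3ff=0x3fe (s10→-2) → #-2
  target = base 0xcb8e + off 0x2c + 2 + imm -2 = 0xcbba

0xcbba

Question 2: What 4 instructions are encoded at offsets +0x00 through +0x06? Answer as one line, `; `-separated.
+0x00: 80 89 ⇒ word 0x8089 (big)
  op=0x8089>>10=0x20 ⇒ cpi (RI)
  [9:7] rd=1 = bx
  [6:0] imm=9 = #9
+0x02: 8d 40 ⇒ word 0x8d40 (big)
  op=0x8d40>>10=0x23 ⇒ or (RR)
  [9:7] rd=2 = cx
  [6:4] rs=4 = si
+0x04: 58 30 ⇒ word 0x5830 (big)
  op=0x5830>>10=0x16 ⇒ lsl (RR)
  [9:7] rd=0 = ax
  [6:4] rs=3 = dx
+0x06: e5 70 ⇒ word 0xe570 (big)
  op=0xe570>>10=0x39 ⇒ and (RR)
  [9:7] rd=2 = cx
  [6:4] rs=7 = sp

cpi bx, #9; or cx, si; lsl ax, dx; and cx, sp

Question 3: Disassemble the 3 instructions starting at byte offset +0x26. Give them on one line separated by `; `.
[26] 5a 70 → 0x5a70
  opcode bits[15:10]=0x16: lsl/RR
  [9:7] rd=4 = si
  [6:4] rs=7 = sp
[28] bb dc → 0xbbdc
  opcode bits[15:10]=0x2e: b/J
  [9:0] imm=988 (s10→-36) = #-36
[2a] b8 00 → 0xb800
  opcode bits[15:10]=0x2e: b/J
  [9:0] imm=0 = #0

lsl si, sp; b #-36; b #0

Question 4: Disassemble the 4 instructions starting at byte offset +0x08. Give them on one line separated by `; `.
+0x08: 59 c0 ⇒ word 0x59c0 (big)
  opcode bits[15:10]=0x16: lsl/RR
  rd: (w>>7)&0x7=0x3 → dx
  rs: (w>>4)&0x7=0x4 → si
+0x0a: 59 60 ⇒ word 0x5960 (big)
  opcode bits[15:10]=0x16: lsl/RR
  rd: (w>>7)&0x7=0x2 → cx
  rs: (w>>4)&0x7=0x6 → bp
+0x0c: 9d 50 ⇒ word 0x9d50 (big)
  opcode bits[15:10]=0x27: minus/RR
  rd: (w>>7)&0x7=0x2 → cx
  rs: (w>>4)&0x7=0x5 → di
+0x0e: 59 e0 ⇒ word 0x59e0 (big)
  opcode bits[15:10]=0x16: lsl/RR
  rd: (w>>7)&0x7=0x3 → dx
  rs: (w>>4)&0x7=0x6 → bp

lsl dx, si; lsl cx, bp; minus cx, di; lsl dx, bp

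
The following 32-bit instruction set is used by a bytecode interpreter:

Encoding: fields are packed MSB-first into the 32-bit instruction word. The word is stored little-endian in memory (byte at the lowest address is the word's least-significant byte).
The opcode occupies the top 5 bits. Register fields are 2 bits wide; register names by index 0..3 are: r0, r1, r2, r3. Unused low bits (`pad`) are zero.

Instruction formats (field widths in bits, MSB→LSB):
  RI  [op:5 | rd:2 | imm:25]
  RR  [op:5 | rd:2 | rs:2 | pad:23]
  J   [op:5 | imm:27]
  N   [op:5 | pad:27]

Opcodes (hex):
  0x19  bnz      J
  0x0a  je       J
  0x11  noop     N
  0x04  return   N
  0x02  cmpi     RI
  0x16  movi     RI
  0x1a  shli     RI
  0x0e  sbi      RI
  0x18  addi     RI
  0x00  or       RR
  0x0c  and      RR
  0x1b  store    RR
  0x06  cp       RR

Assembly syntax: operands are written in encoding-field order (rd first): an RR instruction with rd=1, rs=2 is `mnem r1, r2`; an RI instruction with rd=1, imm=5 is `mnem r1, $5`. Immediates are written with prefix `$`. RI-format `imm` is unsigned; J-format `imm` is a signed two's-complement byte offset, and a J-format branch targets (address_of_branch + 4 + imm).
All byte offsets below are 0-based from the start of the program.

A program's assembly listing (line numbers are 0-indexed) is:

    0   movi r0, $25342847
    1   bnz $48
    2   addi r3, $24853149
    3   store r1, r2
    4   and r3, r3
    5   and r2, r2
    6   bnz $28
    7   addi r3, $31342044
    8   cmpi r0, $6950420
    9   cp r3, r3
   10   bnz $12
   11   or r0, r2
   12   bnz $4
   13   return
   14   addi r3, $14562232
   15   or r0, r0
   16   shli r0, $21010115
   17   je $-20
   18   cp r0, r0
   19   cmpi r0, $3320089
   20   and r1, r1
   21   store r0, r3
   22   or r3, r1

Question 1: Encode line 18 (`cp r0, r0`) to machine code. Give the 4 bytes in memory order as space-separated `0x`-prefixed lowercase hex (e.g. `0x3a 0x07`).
0x00 0x00 0x00 0x30

line 18 (cp): pack op=0x6:5|rd=0:2|rs=0:2|pad=0:23 = 0x30000000; little→ 00 00 00 30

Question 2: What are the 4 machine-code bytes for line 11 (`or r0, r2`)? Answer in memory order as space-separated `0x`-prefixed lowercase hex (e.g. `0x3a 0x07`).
0x00 0x00 0x00 0x01

line 11 (or): pack op=0x0:5|rd=0:2|rs=2:2|pad=0:23 = 0x01000000; little→ 00 00 00 01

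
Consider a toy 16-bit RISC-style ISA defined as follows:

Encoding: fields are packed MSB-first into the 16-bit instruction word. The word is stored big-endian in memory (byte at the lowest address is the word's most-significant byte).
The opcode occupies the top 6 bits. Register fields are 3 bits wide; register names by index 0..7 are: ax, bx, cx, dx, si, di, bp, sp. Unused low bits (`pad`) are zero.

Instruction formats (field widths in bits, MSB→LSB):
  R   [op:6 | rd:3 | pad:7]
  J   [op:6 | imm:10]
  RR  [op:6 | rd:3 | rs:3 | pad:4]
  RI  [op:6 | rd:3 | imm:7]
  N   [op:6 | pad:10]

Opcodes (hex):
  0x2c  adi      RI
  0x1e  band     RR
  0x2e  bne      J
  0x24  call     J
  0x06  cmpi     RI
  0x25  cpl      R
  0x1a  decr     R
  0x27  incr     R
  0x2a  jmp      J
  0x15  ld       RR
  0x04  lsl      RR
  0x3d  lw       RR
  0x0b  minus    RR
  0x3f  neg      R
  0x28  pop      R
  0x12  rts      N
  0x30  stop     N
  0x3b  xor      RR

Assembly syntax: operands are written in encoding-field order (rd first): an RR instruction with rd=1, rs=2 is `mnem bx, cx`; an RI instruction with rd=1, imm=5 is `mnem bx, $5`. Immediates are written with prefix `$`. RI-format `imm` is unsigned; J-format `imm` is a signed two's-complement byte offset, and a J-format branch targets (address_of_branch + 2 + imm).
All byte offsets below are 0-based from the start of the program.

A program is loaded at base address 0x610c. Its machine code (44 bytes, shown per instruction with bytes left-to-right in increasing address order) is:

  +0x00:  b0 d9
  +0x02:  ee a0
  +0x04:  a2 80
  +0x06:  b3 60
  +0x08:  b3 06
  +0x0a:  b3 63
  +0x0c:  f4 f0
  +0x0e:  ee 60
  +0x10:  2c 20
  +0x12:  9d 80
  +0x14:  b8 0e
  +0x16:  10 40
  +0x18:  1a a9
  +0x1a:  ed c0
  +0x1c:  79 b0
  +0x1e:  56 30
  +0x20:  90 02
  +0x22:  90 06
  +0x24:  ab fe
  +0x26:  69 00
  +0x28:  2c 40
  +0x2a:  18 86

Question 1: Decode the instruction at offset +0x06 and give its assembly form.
+0x06: b3 60 ⇒ word 0xb360 (big)
  top 6b → 0x2c → adi [RI]
  rd@[9:7]=0x6 ⇒ bp
  imm@[6:0]=0x60 ⇒ $96

adi bp, $96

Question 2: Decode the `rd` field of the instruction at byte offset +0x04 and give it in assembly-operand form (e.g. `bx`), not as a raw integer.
di

@+04  big-endian(a2 80) = 0xa280
  top 6b → 0x28 → pop [R]
  rd@[9:7]=0x5 ⇒ di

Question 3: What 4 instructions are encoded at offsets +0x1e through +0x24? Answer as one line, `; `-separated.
[1e] 56 30 → 0x5630
  top 6b → 0x15 → ld [RR]
  [9:7] rd=4 = si
  [6:4] rs=3 = dx
[20] 90 02 → 0x9002
  top 6b → 0x24 → call [J]
  [9:0] imm=2 = $2
[22] 90 06 → 0x9006
  top 6b → 0x24 → call [J]
  [9:0] imm=6 = $6
[24] ab fe → 0xabfe
  top 6b → 0x2a → jmp [J]
  [9:0] imm=1022 (s10→-2) = $-2

ld si, dx; call $2; call $6; jmp $-2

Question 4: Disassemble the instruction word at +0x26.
decr cx

+0x26: 69 00 ⇒ word 0x6900 (big)
  opcode bits[15:10]=0x1a: decr/R
  rd@[9:7]=0x2 ⇒ cx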